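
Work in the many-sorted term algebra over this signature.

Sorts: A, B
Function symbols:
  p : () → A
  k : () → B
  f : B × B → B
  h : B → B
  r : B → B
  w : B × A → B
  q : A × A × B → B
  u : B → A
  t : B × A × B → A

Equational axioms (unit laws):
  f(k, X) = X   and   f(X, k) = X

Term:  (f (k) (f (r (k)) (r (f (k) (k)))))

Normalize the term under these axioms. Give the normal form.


1. (f (k) (f (r (k)) (r (f (k) (k)))))  →  (f (r (k)) (r (f (k) (k))))
2. (f (r (k)) (r (f (k) (k))))  →  (f (r (k)) (r (k)))

normal form = (f (r (k)) (r (k)))


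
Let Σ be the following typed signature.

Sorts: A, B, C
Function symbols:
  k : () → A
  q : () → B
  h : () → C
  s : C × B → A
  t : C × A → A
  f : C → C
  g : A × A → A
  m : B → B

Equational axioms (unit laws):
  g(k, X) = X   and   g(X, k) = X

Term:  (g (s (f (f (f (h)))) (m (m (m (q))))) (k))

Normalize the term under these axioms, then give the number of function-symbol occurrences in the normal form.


1. (g (s (f (f (f (h)))) (m (m (m (q))))) (k))  →  (s (f (f (f (h)))) (m (m (m (q)))))
normal form: (s (f (f (f (h)))) (m (m (m (q)))))

size = 9


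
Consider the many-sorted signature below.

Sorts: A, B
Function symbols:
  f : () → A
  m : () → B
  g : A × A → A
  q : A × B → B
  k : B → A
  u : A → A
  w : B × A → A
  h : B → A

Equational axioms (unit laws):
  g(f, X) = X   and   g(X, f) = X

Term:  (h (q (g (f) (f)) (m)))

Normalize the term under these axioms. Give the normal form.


normal form = (h (q (f) (m)))

1. (h (q (g (f) (f)) (m)))  →  (h (q (f) (m)))


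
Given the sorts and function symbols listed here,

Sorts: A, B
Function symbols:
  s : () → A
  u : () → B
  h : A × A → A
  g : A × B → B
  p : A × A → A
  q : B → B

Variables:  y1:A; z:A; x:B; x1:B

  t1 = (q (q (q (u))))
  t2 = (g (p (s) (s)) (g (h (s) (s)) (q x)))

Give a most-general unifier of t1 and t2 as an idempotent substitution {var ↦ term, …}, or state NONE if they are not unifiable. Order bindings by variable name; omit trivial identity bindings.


NONE (not unifiable)

head clash or occurs-check failure — not unifiable


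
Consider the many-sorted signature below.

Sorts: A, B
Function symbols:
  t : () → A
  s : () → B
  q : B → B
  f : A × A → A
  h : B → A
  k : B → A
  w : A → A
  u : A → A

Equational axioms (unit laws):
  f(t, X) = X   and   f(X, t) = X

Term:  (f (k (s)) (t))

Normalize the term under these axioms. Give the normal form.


normal form = (k (s))

1. (f (k (s)) (t))  →  (k (s))


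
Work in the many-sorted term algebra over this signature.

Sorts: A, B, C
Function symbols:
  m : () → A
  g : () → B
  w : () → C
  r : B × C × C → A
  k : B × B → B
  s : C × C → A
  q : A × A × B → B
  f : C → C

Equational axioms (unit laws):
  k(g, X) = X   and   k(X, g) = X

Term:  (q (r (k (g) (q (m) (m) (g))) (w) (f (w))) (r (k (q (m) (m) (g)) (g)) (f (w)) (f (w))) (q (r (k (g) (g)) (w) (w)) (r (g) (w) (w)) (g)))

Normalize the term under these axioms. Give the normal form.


1. (q (r (k (g) (q (m) (m) (g))) (w) (f (w))) (r (k (q (m) (m) (g)) (g)) (f (w)) (f (w))) (q (r (k (g) (g)) (w) (w)) (r (g) (w) (w)) (g)))  →  (q (r (q (m) (m) (g)) (w) (f (w))) (r (k (q (m) (m) (g)) (g)) (f (w)) (f (w))) (q (r (k (g) (g)) (w) (w)) (r (g) (w) (w)) (g)))
2. (q (r (q (m) (m) (g)) (w) (f (w))) (r (k (q (m) (m) (g)) (g)) (f (w)) (f (w))) (q (r (k (g) (g)) (w) (w)) (r (g) (w) (w)) (g)))  →  (q (r (q (m) (m) (g)) (w) (f (w))) (r (q (m) (m) (g)) (f (w)) (f (w))) (q (r (k (g) (g)) (w) (w)) (r (g) (w) (w)) (g)))
3. (q (r (q (m) (m) (g)) (w) (f (w))) (r (q (m) (m) (g)) (f (w)) (f (w))) (q (r (k (g) (g)) (w) (w)) (r (g) (w) (w)) (g)))  →  (q (r (q (m) (m) (g)) (w) (f (w))) (r (q (m) (m) (g)) (f (w)) (f (w))) (q (r (g) (w) (w)) (r (g) (w) (w)) (g)))

normal form = (q (r (q (m) (m) (g)) (w) (f (w))) (r (q (m) (m) (g)) (f (w)) (f (w))) (q (r (g) (w) (w)) (r (g) (w) (w)) (g)))


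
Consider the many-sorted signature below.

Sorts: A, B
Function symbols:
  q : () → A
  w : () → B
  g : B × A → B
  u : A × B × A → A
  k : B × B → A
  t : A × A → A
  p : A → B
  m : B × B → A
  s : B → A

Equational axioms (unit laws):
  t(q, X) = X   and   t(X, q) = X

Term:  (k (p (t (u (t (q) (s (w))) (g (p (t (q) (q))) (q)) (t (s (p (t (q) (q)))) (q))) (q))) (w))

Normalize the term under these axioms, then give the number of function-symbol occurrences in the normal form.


1. (k (p (t (u (t (q) (s (w))) (g (p (t (q) (q))) (q)) (t (s (p (t (q) (q)))) (q))) (q))) (w))  →  (k (p (u (t (q) (s (w))) (g (p (t (q) (q))) (q)) (t (s (p (t (q) (q)))) (q)))) (w))
2. (k (p (u (t (q) (s (w))) (g (p (t (q) (q))) (q)) (t (s (p (t (q) (q)))) (q)))) (w))  →  (k (p (u (s (w)) (g (p (t (q) (q))) (q)) (t (s (p (t (q) (q)))) (q)))) (w))
3. (k (p (u (s (w)) (g (p (t (q) (q))) (q)) (t (s (p (t (q) (q)))) (q)))) (w))  →  (k (p (u (s (w)) (g (p (q)) (q)) (t (s (p (t (q) (q)))) (q)))) (w))
4. (k (p (u (s (w)) (g (p (q)) (q)) (t (s (p (t (q) (q)))) (q)))) (w))  →  (k (p (u (s (w)) (g (p (q)) (q)) (s (p (t (q) (q)))))) (w))
5. (k (p (u (s (w)) (g (p (q)) (q)) (s (p (t (q) (q)))))) (w))  →  (k (p (u (s (w)) (g (p (q)) (q)) (s (p (q))))) (w))
normal form: (k (p (u (s (w)) (g (p (q)) (q)) (s (p (q))))) (w))

size = 13


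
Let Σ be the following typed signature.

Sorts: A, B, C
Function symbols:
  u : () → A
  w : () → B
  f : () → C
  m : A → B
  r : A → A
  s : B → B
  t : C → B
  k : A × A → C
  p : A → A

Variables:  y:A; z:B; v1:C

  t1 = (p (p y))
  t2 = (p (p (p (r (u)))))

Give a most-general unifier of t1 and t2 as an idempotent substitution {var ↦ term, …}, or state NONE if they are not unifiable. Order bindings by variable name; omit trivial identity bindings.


{y ↦ (p (r (u)))}


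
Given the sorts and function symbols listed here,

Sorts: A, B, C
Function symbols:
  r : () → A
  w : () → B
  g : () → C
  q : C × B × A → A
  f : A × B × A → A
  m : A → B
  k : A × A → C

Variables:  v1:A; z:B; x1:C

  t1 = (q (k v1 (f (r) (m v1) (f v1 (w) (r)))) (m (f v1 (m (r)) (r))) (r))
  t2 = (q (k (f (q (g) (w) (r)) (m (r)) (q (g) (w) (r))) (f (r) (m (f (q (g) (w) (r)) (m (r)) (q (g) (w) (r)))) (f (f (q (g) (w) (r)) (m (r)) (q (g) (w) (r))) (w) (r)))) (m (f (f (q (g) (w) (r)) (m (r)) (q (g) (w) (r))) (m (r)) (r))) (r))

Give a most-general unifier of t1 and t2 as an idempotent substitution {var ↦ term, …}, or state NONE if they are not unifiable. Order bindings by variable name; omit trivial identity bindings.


{v1 ↦ (f (q (g) (w) (r)) (m (r)) (q (g) (w) (r)))}


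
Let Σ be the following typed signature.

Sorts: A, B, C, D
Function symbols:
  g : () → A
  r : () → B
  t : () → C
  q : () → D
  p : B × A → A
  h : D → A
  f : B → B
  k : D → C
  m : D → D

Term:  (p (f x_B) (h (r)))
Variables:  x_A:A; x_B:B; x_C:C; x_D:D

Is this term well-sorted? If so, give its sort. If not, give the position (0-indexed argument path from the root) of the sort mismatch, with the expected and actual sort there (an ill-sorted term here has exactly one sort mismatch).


ill-sorted at position [1, 0]: expected D, got B

    x_B : B
  (f x_B) : B
    (r) : B
  (h (r)) : ✗ arg 0 at [1, 0] has sort B, expected D


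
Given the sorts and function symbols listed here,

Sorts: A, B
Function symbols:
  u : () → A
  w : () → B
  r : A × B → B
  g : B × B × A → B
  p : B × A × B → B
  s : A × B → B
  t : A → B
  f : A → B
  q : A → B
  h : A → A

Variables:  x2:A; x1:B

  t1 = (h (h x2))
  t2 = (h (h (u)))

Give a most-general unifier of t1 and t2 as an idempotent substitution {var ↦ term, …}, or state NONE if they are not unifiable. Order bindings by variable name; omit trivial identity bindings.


{x2 ↦ (u)}


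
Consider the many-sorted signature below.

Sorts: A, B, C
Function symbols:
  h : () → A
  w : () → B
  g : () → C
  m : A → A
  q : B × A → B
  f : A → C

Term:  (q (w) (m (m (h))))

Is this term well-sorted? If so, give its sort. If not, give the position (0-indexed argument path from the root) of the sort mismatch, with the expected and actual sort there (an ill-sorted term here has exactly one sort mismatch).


well-sorted; sort = B

  (w) : B
      (h) : A
    (m (h)) : A
  (m (m (h))) : A
(q (w) (m (m (h)))) : B


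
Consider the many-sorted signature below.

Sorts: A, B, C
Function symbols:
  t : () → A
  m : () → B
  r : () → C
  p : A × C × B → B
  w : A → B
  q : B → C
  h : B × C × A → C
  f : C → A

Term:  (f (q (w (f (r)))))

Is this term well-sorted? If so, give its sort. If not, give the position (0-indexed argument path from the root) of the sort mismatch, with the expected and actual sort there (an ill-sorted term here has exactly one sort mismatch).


        (r) : C
      (f (r)) : A
    (w (f (r))) : B
  (q (w (f (r)))) : C
(f (q (w (f (r))))) : A

well-sorted; sort = A


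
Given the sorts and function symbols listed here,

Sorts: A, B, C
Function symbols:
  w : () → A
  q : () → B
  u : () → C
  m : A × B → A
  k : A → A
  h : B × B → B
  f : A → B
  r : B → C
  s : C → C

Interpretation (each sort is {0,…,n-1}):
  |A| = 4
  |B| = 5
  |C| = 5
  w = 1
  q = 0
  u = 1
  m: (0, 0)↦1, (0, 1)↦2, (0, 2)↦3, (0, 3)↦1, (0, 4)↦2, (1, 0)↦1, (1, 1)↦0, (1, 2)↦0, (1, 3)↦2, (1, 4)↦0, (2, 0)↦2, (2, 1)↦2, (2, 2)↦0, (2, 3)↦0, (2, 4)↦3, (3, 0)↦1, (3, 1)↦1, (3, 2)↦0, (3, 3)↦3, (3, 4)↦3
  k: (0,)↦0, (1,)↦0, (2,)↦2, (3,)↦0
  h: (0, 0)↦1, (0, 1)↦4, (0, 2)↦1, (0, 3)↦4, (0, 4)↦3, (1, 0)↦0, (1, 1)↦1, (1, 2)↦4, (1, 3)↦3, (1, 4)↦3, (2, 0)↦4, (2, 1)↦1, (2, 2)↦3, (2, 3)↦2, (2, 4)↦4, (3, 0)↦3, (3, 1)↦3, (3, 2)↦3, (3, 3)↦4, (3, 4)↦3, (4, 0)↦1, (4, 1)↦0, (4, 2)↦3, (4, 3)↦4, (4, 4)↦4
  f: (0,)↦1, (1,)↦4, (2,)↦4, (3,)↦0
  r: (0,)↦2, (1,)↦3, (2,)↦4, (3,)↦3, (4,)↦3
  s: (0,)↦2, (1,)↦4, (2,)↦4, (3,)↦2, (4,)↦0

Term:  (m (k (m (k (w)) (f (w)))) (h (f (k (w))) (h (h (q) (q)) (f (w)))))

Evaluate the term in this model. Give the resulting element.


value = 0

  w = 1
  (k (w)) = k(1,) = 0
  w = 1
  (f (w)) = f(1,) = 4
  (m (k (w)) (f (w))) = m(0, 4) = 2
  (k (m (k (w)) (f (w)))) = k(2,) = 2
  w = 1
  (k (w)) = k(1,) = 0
  (f (k (w))) = f(0,) = 1
  q = 0
  q = 0
  (h (q) (q)) = h(0, 0) = 1
  w = 1
  (f (w)) = f(1,) = 4
  (h (h (q) (q)) (f (w))) = h(1, 4) = 3
  (h (f (k (w))) (h (h (q) (q)) (f (w)))) = h(1, 3) = 3
  (m (k (m (k (w)) (f (w)))) (h (f (k (w))) (h (h (q) (q)) (f (w))))) = m(2, 3) = 0


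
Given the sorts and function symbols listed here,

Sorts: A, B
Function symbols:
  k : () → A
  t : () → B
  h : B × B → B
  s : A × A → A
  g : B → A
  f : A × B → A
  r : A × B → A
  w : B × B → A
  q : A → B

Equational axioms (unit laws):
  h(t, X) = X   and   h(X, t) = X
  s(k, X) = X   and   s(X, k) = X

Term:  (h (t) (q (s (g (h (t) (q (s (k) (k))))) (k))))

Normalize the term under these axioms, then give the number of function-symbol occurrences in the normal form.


size = 4

1. (h (t) (q (s (g (h (t) (q (s (k) (k))))) (k))))  →  (q (s (g (h (t) (q (s (k) (k))))) (k)))
2. (q (s (g (h (t) (q (s (k) (k))))) (k)))  →  (q (g (h (t) (q (s (k) (k))))))
3. (q (g (h (t) (q (s (k) (k))))))  →  (q (g (q (s (k) (k)))))
4. (q (g (q (s (k) (k)))))  →  (q (g (q (k))))
normal form: (q (g (q (k))))


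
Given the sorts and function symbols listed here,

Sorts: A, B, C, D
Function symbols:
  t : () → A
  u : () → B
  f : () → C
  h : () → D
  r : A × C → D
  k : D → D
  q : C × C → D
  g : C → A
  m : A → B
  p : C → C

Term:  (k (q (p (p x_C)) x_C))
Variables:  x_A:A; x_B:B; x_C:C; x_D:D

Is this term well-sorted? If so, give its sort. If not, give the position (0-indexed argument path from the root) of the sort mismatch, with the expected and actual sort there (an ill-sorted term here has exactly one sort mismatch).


        x_C : C
      (p x_C) : C
    (p (p x_C)) : C
    x_C : C
  (q (p (p x_C)) x_C) : D
(k (q (p (p x_C)) x_C)) : D

well-sorted; sort = D


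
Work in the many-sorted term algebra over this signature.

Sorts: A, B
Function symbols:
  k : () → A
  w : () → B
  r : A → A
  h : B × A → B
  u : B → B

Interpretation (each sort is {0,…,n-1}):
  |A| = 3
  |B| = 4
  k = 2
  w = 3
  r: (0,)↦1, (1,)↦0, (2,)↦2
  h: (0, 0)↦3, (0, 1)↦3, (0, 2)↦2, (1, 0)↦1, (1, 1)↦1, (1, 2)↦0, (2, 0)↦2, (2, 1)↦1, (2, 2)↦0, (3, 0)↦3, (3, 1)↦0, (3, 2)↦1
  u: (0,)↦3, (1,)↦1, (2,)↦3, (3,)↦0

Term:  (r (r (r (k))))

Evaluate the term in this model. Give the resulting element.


value = 2

  k = 2
  (r (k)) = r(2,) = 2
  (r (r (k))) = r(2,) = 2
  (r (r (r (k)))) = r(2,) = 2


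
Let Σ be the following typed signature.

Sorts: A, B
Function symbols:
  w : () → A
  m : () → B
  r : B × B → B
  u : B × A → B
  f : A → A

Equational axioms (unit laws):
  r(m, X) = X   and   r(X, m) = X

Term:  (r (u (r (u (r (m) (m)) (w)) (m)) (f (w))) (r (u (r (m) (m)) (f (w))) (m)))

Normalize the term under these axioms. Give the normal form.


1. (r (u (r (u (r (m) (m)) (w)) (m)) (f (w))) (r (u (r (m) (m)) (f (w))) (m)))  →  (r (u (u (r (m) (m)) (w)) (f (w))) (r (u (r (m) (m)) (f (w))) (m)))
2. (r (u (u (r (m) (m)) (w)) (f (w))) (r (u (r (m) (m)) (f (w))) (m)))  →  (r (u (u (m) (w)) (f (w))) (r (u (r (m) (m)) (f (w))) (m)))
3. (r (u (u (m) (w)) (f (w))) (r (u (r (m) (m)) (f (w))) (m)))  →  (r (u (u (m) (w)) (f (w))) (u (r (m) (m)) (f (w))))
4. (r (u (u (m) (w)) (f (w))) (u (r (m) (m)) (f (w))))  →  (r (u (u (m) (w)) (f (w))) (u (m) (f (w))))

normal form = (r (u (u (m) (w)) (f (w))) (u (m) (f (w))))


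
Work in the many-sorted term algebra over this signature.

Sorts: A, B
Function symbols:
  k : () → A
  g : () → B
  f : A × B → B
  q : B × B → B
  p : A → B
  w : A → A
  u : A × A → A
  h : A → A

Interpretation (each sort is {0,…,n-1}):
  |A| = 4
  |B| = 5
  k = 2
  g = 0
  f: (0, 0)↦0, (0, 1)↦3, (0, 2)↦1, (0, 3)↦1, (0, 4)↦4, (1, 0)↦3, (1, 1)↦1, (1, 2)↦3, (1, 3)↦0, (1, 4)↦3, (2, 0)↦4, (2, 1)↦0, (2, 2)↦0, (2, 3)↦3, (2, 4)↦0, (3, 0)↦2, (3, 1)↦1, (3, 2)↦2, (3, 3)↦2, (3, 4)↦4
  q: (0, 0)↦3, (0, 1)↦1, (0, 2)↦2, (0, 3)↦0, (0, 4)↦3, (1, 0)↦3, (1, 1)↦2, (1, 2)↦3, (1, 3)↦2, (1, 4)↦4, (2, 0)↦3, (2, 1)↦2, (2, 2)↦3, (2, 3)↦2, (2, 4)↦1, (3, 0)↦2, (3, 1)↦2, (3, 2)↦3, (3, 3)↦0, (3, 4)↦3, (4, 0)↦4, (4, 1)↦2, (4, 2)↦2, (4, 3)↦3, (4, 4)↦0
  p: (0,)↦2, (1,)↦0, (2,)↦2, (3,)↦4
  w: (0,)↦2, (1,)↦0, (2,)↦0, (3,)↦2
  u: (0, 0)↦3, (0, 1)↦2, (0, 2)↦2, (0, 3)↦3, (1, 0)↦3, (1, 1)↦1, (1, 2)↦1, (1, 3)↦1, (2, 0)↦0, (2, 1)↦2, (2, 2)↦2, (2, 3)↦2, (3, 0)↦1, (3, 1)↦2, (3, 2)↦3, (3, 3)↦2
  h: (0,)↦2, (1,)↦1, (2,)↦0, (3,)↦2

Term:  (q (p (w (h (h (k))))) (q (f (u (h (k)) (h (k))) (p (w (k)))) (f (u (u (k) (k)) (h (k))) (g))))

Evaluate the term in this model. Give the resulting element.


  k = 2
  (h (k)) = h(2,) = 0
  (h (h (k))) = h(0,) = 2
  (w (h (h (k)))) = w(2,) = 0
  (p (w (h (h (k))))) = p(0,) = 2
  k = 2
  (h (k)) = h(2,) = 0
  k = 2
  (h (k)) = h(2,) = 0
  (u (h (k)) (h (k))) = u(0, 0) = 3
  k = 2
  (w (k)) = w(2,) = 0
  (p (w (k))) = p(0,) = 2
  (f (u (h (k)) (h (k))) (p (w (k)))) = f(3, 2) = 2
  k = 2
  k = 2
  (u (k) (k)) = u(2, 2) = 2
  k = 2
  (h (k)) = h(2,) = 0
  (u (u (k) (k)) (h (k))) = u(2, 0) = 0
  g = 0
  (f (u (u (k) (k)) (h (k))) (g)) = f(0, 0) = 0
  (q (f (u (h (k)) (h (k))) (p (w (k)))) (f (u (u (k) (k)) (h (k))) (g))) = q(2, 0) = 3
  (q (p (w (h (h (k))))) (q (f (u (h (k)) (h (k))) (p (w (k)))) (f (u (u (k) (k)) (h (k))) (g)))) = q(2, 3) = 2

value = 2


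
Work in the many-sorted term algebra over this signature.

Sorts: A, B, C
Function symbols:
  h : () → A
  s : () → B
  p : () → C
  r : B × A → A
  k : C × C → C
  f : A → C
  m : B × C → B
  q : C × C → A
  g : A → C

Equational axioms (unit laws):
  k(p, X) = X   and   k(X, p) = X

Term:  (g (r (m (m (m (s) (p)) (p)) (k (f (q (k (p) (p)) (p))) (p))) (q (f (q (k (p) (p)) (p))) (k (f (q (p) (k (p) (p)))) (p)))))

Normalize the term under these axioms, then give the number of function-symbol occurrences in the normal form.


size = 21

1. (g (r (m (m (m (s) (p)) (p)) (k (f (q (k (p) (p)) (p))) (p))) (q (f (q (k (p) (p)) (p))) (k (f (q (p) (k (p) (p)))) (p)))))  →  (g (r (m (m (m (s) (p)) (p)) (f (q (k (p) (p)) (p)))) (q (f (q (k (p) (p)) (p))) (k (f (q (p) (k (p) (p)))) (p)))))
2. (g (r (m (m (m (s) (p)) (p)) (f (q (k (p) (p)) (p)))) (q (f (q (k (p) (p)) (p))) (k (f (q (p) (k (p) (p)))) (p)))))  →  (g (r (m (m (m (s) (p)) (p)) (f (q (p) (p)))) (q (f (q (k (p) (p)) (p))) (k (f (q (p) (k (p) (p)))) (p)))))
3. (g (r (m (m (m (s) (p)) (p)) (f (q (p) (p)))) (q (f (q (k (p) (p)) (p))) (k (f (q (p) (k (p) (p)))) (p)))))  →  (g (r (m (m (m (s) (p)) (p)) (f (q (p) (p)))) (q (f (q (p) (p))) (k (f (q (p) (k (p) (p)))) (p)))))
4. (g (r (m (m (m (s) (p)) (p)) (f (q (p) (p)))) (q (f (q (p) (p))) (k (f (q (p) (k (p) (p)))) (p)))))  →  (g (r (m (m (m (s) (p)) (p)) (f (q (p) (p)))) (q (f (q (p) (p))) (f (q (p) (k (p) (p)))))))
5. (g (r (m (m (m (s) (p)) (p)) (f (q (p) (p)))) (q (f (q (p) (p))) (f (q (p) (k (p) (p)))))))  →  (g (r (m (m (m (s) (p)) (p)) (f (q (p) (p)))) (q (f (q (p) (p))) (f (q (p) (p))))))
normal form: (g (r (m (m (m (s) (p)) (p)) (f (q (p) (p)))) (q (f (q (p) (p))) (f (q (p) (p))))))


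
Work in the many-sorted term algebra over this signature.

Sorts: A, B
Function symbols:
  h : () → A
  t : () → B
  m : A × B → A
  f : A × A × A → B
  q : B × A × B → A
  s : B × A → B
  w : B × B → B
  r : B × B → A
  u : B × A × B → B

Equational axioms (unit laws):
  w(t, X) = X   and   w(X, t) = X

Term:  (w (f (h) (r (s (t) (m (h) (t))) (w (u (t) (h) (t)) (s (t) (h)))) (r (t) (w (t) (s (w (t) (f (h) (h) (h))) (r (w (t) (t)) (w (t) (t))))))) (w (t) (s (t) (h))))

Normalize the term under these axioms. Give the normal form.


normal form = (w (f (h) (r (s (t) (m (h) (t))) (w (u (t) (h) (t)) (s (t) (h)))) (r (t) (s (f (h) (h) (h)) (r (t) (t))))) (s (t) (h)))

1. (w (f (h) (r (s (t) (m (h) (t))) (w (u (t) (h) (t)) (s (t) (h)))) (r (t) (w (t) (s (w (t) (f (h) (h) (h))) (r (w (t) (t)) (w (t) (t))))))) (w (t) (s (t) (h))))  →  (w (f (h) (r (s (t) (m (h) (t))) (w (u (t) (h) (t)) (s (t) (h)))) (r (t) (s (w (t) (f (h) (h) (h))) (r (w (t) (t)) (w (t) (t)))))) (w (t) (s (t) (h))))
2. (w (f (h) (r (s (t) (m (h) (t))) (w (u (t) (h) (t)) (s (t) (h)))) (r (t) (s (w (t) (f (h) (h) (h))) (r (w (t) (t)) (w (t) (t)))))) (w (t) (s (t) (h))))  →  (w (f (h) (r (s (t) (m (h) (t))) (w (u (t) (h) (t)) (s (t) (h)))) (r (t) (s (f (h) (h) (h)) (r (w (t) (t)) (w (t) (t)))))) (w (t) (s (t) (h))))
3. (w (f (h) (r (s (t) (m (h) (t))) (w (u (t) (h) (t)) (s (t) (h)))) (r (t) (s (f (h) (h) (h)) (r (w (t) (t)) (w (t) (t)))))) (w (t) (s (t) (h))))  →  (w (f (h) (r (s (t) (m (h) (t))) (w (u (t) (h) (t)) (s (t) (h)))) (r (t) (s (f (h) (h) (h)) (r (t) (w (t) (t)))))) (w (t) (s (t) (h))))
4. (w (f (h) (r (s (t) (m (h) (t))) (w (u (t) (h) (t)) (s (t) (h)))) (r (t) (s (f (h) (h) (h)) (r (t) (w (t) (t)))))) (w (t) (s (t) (h))))  →  (w (f (h) (r (s (t) (m (h) (t))) (w (u (t) (h) (t)) (s (t) (h)))) (r (t) (s (f (h) (h) (h)) (r (t) (t))))) (w (t) (s (t) (h))))
5. (w (f (h) (r (s (t) (m (h) (t))) (w (u (t) (h) (t)) (s (t) (h)))) (r (t) (s (f (h) (h) (h)) (r (t) (t))))) (w (t) (s (t) (h))))  →  (w (f (h) (r (s (t) (m (h) (t))) (w (u (t) (h) (t)) (s (t) (h)))) (r (t) (s (f (h) (h) (h)) (r (t) (t))))) (s (t) (h)))


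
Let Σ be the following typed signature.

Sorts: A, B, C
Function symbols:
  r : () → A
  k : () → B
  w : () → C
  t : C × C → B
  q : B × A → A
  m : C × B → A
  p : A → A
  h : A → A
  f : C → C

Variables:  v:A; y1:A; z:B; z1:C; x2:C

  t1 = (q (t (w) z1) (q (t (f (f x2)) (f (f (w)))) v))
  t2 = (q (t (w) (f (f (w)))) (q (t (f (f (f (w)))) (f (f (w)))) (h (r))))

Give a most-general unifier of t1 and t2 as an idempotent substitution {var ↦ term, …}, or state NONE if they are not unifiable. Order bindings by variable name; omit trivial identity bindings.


{v ↦ (h (r)), x2 ↦ (f (w)), z1 ↦ (f (f (w)))}


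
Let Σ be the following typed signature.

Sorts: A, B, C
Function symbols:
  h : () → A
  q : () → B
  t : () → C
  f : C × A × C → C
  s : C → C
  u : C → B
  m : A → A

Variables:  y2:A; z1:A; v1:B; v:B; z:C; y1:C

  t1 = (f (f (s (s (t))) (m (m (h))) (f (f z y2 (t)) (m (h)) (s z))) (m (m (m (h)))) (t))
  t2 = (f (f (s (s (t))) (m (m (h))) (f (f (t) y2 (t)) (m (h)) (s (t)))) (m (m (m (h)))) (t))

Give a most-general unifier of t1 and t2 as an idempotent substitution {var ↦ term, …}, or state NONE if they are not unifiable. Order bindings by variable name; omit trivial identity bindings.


{z ↦ (t)}


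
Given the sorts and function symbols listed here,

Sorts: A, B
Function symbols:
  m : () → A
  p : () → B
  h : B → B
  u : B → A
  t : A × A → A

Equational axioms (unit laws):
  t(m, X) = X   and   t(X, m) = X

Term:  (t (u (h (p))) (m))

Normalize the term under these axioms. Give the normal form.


1. (t (u (h (p))) (m))  →  (u (h (p)))

normal form = (u (h (p)))


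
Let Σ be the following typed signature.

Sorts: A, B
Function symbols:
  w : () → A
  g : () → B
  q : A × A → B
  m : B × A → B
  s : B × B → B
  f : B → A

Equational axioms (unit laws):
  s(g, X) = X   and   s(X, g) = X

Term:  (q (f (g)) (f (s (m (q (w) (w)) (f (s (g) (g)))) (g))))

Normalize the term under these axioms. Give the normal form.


normal form = (q (f (g)) (f (m (q (w) (w)) (f (g)))))

1. (q (f (g)) (f (s (m (q (w) (w)) (f (s (g) (g)))) (g))))  →  (q (f (g)) (f (m (q (w) (w)) (f (s (g) (g))))))
2. (q (f (g)) (f (m (q (w) (w)) (f (s (g) (g))))))  →  (q (f (g)) (f (m (q (w) (w)) (f (g)))))


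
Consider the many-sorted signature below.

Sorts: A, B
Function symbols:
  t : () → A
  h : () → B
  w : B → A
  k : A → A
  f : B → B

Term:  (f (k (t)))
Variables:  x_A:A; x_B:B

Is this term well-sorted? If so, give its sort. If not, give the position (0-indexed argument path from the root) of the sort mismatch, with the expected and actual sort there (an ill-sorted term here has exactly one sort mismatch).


    (t) : A
  (k (t)) : A
(f (k (t))) : ✗ arg 0 at [0] has sort A, expected B

ill-sorted at position [0]: expected B, got A


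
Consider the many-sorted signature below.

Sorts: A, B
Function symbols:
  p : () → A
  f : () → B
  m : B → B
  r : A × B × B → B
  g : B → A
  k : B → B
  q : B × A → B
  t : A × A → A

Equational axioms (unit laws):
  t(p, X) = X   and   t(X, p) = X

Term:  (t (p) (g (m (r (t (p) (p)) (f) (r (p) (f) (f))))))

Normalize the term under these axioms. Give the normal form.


normal form = (g (m (r (p) (f) (r (p) (f) (f)))))

1. (t (p) (g (m (r (t (p) (p)) (f) (r (p) (f) (f))))))  →  (g (m (r (t (p) (p)) (f) (r (p) (f) (f)))))
2. (g (m (r (t (p) (p)) (f) (r (p) (f) (f)))))  →  (g (m (r (p) (f) (r (p) (f) (f)))))


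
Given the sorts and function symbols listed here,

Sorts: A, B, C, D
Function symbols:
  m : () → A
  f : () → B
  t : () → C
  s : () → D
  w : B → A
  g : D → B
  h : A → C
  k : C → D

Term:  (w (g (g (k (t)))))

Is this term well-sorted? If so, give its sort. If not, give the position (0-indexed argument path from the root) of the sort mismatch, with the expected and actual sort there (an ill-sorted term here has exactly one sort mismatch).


        (t) : C
      (k (t)) : D
    (g (k (t))) : B
  (g (g (k (t)))) : ✗ arg 0 at [0, 0] has sort B, expected D

ill-sorted at position [0, 0]: expected D, got B


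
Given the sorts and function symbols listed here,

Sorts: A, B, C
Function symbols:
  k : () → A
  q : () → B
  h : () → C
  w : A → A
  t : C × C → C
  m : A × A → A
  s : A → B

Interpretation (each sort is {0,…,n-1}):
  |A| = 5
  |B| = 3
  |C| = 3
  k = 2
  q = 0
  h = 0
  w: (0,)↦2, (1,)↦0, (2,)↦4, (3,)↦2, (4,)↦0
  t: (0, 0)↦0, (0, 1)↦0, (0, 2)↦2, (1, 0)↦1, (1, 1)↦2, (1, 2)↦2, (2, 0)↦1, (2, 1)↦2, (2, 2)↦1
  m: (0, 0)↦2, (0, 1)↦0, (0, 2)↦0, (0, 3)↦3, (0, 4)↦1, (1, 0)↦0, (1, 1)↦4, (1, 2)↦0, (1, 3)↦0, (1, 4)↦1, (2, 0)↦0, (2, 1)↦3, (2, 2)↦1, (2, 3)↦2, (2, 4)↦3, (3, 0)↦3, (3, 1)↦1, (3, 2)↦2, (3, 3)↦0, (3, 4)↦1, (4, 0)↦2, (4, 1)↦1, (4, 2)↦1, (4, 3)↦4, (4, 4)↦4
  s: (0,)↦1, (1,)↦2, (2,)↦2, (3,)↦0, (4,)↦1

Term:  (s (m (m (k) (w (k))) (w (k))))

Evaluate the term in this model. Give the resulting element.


  k = 2
  k = 2
  (w (k)) = w(2,) = 4
  (m (k) (w (k))) = m(2, 4) = 3
  k = 2
  (w (k)) = w(2,) = 4
  (m (m (k) (w (k))) (w (k))) = m(3, 4) = 1
  (s (m (m (k) (w (k))) (w (k)))) = s(1,) = 2

value = 2


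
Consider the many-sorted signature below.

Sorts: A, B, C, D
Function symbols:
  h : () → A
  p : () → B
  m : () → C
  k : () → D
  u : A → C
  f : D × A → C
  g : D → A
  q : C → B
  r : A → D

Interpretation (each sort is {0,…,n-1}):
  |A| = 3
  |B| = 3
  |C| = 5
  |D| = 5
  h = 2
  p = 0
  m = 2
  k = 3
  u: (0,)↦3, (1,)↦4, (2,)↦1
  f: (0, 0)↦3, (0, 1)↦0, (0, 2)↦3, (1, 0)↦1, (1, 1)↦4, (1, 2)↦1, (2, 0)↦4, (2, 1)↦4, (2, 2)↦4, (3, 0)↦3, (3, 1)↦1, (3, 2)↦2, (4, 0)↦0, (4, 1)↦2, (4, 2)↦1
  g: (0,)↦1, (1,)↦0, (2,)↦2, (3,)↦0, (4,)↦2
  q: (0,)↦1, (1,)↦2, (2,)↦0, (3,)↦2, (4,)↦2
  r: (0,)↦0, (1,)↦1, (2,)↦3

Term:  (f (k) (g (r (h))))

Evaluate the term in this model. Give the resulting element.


  k = 3
  h = 2
  (r (h)) = r(2,) = 3
  (g (r (h))) = g(3,) = 0
  (f (k) (g (r (h)))) = f(3, 0) = 3

value = 3


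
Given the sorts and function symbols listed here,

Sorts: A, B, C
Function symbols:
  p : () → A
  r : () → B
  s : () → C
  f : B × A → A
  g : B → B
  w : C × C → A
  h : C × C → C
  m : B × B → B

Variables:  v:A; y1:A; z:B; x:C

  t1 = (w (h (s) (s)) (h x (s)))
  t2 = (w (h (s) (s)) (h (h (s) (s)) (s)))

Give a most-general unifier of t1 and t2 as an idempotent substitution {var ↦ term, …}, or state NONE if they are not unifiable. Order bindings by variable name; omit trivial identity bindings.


{x ↦ (h (s) (s))}


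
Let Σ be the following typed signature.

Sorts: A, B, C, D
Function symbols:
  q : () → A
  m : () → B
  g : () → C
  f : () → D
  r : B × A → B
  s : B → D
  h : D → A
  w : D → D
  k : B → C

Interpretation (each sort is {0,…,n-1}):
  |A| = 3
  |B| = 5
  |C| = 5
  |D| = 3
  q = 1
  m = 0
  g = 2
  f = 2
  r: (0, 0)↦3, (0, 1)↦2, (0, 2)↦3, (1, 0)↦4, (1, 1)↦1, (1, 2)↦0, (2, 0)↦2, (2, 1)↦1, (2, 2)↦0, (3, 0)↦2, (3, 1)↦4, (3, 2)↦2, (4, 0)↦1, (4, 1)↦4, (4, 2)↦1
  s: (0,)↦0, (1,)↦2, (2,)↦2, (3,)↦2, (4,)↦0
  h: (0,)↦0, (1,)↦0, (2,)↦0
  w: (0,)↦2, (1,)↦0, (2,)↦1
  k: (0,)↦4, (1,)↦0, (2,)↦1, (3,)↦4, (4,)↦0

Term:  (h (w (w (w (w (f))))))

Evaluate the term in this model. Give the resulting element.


  f = 2
  (w (f)) = w(2,) = 1
  (w (w (f))) = w(1,) = 0
  (w (w (w (f)))) = w(0,) = 2
  (w (w (w (w (f))))) = w(2,) = 1
  (h (w (w (w (w (f)))))) = h(1,) = 0

value = 0


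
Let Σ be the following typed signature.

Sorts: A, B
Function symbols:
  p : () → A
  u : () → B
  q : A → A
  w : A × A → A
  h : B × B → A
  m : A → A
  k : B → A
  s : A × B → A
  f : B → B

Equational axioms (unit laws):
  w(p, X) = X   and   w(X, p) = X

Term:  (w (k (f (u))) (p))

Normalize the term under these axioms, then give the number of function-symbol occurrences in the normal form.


1. (w (k (f (u))) (p))  →  (k (f (u)))
normal form: (k (f (u)))

size = 3


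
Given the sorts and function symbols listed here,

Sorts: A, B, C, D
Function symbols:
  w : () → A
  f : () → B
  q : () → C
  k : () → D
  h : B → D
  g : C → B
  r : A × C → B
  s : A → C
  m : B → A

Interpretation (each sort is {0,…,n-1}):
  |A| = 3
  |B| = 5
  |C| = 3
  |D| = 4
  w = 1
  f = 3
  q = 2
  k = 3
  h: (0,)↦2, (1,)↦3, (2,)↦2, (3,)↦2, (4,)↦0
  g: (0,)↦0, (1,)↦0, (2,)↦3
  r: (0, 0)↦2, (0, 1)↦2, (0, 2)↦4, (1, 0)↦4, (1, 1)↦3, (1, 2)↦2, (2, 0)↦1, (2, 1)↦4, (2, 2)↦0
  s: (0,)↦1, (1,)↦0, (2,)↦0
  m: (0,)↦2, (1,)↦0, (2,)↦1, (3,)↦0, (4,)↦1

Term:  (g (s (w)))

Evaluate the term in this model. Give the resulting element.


  w = 1
  (s (w)) = s(1,) = 0
  (g (s (w))) = g(0,) = 0

value = 0


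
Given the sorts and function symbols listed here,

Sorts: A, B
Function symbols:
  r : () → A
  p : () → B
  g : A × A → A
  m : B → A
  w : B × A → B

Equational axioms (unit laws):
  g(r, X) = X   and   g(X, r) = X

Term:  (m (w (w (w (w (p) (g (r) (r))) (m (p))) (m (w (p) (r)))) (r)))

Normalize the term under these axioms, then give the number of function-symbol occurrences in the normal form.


1. (m (w (w (w (w (p) (g (r) (r))) (m (p))) (m (w (p) (r)))) (r)))  →  (m (w (w (w (w (p) (r)) (m (p))) (m (w (p) (r)))) (r)))
normal form: (m (w (w (w (w (p) (r)) (m (p))) (m (w (p) (r)))) (r)))

size = 14


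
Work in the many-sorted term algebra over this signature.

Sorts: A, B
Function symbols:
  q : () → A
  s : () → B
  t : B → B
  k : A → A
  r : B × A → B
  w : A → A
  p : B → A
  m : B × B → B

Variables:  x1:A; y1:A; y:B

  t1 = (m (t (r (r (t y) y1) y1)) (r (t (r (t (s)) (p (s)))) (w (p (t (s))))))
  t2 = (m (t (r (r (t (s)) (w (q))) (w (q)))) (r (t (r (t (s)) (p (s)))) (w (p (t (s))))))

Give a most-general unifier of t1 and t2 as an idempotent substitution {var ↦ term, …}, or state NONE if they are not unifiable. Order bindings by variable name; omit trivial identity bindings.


{y ↦ (s), y1 ↦ (w (q))}


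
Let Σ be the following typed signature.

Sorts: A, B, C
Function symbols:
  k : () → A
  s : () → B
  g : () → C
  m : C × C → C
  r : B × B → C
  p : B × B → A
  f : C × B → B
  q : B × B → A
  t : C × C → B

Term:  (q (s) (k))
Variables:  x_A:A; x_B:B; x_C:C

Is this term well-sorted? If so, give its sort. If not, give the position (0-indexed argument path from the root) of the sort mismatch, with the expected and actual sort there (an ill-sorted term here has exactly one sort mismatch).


ill-sorted at position [1]: expected B, got A

  (s) : B
  (k) : A
(q (s) (k)) : ✗ arg 1 at [1] has sort A, expected B


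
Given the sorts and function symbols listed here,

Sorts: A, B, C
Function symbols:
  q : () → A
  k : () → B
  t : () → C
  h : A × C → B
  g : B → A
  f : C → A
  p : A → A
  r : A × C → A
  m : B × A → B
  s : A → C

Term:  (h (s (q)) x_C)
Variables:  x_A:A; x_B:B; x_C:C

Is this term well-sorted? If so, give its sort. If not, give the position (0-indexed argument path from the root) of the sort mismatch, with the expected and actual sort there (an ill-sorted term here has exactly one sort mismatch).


    (q) : A
  (s (q)) : C
  x_C : C
(h (s (q)) x_C) : ✗ arg 0 at [0] has sort C, expected A

ill-sorted at position [0]: expected A, got C


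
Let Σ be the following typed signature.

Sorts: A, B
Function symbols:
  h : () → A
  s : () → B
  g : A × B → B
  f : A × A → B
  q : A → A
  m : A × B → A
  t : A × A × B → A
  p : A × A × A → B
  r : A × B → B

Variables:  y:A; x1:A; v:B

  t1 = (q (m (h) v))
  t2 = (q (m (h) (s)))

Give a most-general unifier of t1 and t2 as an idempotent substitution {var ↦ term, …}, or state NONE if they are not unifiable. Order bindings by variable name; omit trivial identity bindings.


{v ↦ (s)}


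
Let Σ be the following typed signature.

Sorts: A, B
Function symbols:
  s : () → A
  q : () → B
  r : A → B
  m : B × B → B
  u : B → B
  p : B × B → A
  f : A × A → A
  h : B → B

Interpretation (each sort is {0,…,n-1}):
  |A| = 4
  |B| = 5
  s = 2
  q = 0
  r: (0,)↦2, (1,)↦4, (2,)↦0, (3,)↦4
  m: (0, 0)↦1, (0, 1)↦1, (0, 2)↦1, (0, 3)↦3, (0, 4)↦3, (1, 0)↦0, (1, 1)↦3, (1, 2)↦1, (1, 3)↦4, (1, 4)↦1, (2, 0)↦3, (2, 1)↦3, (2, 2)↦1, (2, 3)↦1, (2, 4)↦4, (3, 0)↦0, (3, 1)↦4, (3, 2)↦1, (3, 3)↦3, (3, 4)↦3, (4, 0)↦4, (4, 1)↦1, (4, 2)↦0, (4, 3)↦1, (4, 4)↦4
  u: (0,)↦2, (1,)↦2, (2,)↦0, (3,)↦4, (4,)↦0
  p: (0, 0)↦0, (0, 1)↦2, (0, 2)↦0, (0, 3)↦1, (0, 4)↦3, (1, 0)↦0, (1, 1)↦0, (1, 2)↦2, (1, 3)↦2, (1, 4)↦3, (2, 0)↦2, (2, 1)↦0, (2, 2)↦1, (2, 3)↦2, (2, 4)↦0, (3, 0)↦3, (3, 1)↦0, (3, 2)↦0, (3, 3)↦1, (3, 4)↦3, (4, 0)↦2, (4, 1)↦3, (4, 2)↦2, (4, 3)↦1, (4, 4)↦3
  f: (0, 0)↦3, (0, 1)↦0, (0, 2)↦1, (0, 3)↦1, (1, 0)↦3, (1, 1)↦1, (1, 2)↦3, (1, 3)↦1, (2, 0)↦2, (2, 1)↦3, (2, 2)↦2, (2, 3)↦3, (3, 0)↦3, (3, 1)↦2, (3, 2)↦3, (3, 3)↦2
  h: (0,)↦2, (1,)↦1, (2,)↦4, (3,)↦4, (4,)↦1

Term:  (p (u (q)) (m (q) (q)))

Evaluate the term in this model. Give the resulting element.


value = 0

  q = 0
  (u (q)) = u(0,) = 2
  q = 0
  q = 0
  (m (q) (q)) = m(0, 0) = 1
  (p (u (q)) (m (q) (q))) = p(2, 1) = 0


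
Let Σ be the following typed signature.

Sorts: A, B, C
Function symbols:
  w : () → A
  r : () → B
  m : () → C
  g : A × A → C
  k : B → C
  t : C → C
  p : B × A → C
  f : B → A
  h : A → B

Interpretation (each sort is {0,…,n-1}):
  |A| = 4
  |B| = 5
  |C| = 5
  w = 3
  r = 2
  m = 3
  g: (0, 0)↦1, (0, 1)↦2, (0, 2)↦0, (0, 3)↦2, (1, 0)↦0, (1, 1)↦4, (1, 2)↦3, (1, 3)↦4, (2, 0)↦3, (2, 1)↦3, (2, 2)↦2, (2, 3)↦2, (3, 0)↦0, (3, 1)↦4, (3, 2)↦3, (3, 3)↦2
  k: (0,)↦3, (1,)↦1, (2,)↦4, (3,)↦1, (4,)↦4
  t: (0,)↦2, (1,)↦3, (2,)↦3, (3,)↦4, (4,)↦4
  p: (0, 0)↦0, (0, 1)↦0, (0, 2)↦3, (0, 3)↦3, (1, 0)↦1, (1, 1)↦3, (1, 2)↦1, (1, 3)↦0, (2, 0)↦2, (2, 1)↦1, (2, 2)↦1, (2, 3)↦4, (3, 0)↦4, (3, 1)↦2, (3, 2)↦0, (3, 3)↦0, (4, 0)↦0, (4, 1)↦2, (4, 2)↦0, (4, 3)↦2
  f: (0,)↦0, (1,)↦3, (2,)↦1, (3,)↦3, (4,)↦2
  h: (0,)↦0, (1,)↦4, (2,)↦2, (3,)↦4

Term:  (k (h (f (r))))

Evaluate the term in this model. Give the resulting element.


value = 4

  r = 2
  (f (r)) = f(2,) = 1
  (h (f (r))) = h(1,) = 4
  (k (h (f (r)))) = k(4,) = 4


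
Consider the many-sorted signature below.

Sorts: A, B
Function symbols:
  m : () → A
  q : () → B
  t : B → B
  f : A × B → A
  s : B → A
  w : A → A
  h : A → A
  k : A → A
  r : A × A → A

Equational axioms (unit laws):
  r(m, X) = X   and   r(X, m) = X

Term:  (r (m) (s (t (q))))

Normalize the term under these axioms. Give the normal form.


1. (r (m) (s (t (q))))  →  (s (t (q)))

normal form = (s (t (q)))


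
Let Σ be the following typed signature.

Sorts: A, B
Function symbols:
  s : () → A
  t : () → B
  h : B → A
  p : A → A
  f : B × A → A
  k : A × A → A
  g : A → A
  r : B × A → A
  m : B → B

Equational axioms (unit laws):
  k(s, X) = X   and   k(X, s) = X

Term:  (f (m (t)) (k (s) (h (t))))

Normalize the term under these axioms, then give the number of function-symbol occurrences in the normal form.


size = 5

1. (f (m (t)) (k (s) (h (t))))  →  (f (m (t)) (h (t)))
normal form: (f (m (t)) (h (t)))


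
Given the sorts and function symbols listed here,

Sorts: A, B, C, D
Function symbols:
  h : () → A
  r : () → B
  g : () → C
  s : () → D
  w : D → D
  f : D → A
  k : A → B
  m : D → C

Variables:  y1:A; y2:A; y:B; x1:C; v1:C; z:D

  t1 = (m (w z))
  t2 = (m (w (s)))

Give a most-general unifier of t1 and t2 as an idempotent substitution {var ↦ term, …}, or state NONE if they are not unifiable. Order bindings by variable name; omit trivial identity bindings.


{z ↦ (s)}


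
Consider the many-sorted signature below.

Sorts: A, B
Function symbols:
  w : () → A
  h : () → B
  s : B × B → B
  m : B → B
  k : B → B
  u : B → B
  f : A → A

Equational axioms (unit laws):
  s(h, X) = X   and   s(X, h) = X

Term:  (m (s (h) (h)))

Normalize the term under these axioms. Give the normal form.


normal form = (m (h))

1. (m (s (h) (h)))  →  (m (h))


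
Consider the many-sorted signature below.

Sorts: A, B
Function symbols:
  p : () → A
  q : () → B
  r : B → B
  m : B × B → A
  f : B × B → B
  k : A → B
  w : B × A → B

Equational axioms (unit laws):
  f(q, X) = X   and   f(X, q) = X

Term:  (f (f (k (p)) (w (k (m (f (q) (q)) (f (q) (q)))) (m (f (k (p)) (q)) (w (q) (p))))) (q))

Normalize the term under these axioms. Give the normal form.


1. (f (f (k (p)) (w (k (m (f (q) (q)) (f (q) (q)))) (m (f (k (p)) (q)) (w (q) (p))))) (q))  →  (f (k (p)) (w (k (m (f (q) (q)) (f (q) (q)))) (m (f (k (p)) (q)) (w (q) (p)))))
2. (f (k (p)) (w (k (m (f (q) (q)) (f (q) (q)))) (m (f (k (p)) (q)) (w (q) (p)))))  →  (f (k (p)) (w (k (m (q) (f (q) (q)))) (m (f (k (p)) (q)) (w (q) (p)))))
3. (f (k (p)) (w (k (m (q) (f (q) (q)))) (m (f (k (p)) (q)) (w (q) (p)))))  →  (f (k (p)) (w (k (m (q) (q))) (m (f (k (p)) (q)) (w (q) (p)))))
4. (f (k (p)) (w (k (m (q) (q))) (m (f (k (p)) (q)) (w (q) (p)))))  →  (f (k (p)) (w (k (m (q) (q))) (m (k (p)) (w (q) (p)))))

normal form = (f (k (p)) (w (k (m (q) (q))) (m (k (p)) (w (q) (p)))))


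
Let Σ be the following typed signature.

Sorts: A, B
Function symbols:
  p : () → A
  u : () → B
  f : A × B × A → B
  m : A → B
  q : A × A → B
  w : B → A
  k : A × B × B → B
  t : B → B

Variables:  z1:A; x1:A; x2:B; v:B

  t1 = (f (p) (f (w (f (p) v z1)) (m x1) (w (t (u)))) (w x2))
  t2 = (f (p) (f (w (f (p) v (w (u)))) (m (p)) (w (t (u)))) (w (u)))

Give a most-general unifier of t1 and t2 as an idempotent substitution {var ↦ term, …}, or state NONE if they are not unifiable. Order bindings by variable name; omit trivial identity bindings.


{x1 ↦ (p), x2 ↦ (u), z1 ↦ (w (u))}


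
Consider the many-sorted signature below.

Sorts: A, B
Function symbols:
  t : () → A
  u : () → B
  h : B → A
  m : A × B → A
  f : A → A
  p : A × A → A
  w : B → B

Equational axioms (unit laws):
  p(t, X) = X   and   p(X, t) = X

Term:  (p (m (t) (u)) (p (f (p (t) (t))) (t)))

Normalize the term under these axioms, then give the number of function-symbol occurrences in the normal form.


1. (p (m (t) (u)) (p (f (p (t) (t))) (t)))  →  (p (m (t) (u)) (f (p (t) (t))))
2. (p (m (t) (u)) (f (p (t) (t))))  →  (p (m (t) (u)) (f (t)))
normal form: (p (m (t) (u)) (f (t)))

size = 6


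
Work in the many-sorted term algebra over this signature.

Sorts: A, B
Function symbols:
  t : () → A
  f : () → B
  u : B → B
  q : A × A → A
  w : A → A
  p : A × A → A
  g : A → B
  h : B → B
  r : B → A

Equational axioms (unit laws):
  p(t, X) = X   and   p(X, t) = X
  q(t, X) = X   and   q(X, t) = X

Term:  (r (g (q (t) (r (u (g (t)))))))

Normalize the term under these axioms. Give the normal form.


normal form = (r (g (r (u (g (t))))))

1. (r (g (q (t) (r (u (g (t)))))))  →  (r (g (r (u (g (t))))))


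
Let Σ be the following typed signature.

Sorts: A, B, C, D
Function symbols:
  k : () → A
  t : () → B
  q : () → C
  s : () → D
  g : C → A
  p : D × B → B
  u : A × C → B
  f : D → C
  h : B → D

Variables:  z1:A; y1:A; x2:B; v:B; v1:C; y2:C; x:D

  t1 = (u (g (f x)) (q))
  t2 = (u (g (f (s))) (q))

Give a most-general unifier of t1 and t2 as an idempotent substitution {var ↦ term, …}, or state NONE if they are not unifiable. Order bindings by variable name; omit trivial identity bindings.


{x ↦ (s)}


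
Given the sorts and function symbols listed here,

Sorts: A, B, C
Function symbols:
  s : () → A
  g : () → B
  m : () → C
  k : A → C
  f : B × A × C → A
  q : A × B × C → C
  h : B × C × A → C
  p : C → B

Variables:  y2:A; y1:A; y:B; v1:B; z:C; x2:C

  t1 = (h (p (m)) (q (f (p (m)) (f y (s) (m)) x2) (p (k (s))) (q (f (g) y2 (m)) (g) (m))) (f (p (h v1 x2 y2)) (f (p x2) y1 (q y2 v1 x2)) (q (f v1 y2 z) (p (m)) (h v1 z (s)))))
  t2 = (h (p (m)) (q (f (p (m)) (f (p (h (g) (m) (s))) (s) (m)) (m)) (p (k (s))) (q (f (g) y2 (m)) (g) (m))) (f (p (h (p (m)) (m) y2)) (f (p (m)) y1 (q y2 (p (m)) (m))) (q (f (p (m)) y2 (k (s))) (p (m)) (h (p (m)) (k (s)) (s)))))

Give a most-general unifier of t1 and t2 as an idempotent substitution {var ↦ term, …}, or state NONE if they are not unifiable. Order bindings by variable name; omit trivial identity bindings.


{v1 ↦ (p (m)), x2 ↦ (m), y ↦ (p (h (g) (m) (s))), z ↦ (k (s))}
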